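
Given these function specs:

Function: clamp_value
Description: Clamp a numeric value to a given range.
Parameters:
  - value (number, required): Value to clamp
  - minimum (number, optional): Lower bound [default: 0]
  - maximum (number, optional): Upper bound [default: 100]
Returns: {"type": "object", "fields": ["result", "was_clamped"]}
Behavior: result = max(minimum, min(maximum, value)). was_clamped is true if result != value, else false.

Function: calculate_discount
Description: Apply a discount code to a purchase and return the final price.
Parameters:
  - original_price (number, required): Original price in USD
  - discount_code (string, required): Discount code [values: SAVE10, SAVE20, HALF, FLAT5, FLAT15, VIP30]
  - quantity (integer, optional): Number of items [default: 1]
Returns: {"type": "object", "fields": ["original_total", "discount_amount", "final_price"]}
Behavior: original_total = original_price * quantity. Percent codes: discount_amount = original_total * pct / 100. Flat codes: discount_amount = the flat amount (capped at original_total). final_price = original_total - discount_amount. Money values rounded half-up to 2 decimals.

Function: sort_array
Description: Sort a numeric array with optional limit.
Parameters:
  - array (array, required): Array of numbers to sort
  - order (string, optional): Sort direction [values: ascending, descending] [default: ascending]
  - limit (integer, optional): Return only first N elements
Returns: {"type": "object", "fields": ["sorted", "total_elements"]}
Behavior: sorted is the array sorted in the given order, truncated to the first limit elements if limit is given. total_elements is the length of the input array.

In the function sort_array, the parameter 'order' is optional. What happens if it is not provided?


The sort_array spec declares:
  - order (string, optional): Sort direction [values: ascending, descending] [default: ascending]
It defaults to ascending


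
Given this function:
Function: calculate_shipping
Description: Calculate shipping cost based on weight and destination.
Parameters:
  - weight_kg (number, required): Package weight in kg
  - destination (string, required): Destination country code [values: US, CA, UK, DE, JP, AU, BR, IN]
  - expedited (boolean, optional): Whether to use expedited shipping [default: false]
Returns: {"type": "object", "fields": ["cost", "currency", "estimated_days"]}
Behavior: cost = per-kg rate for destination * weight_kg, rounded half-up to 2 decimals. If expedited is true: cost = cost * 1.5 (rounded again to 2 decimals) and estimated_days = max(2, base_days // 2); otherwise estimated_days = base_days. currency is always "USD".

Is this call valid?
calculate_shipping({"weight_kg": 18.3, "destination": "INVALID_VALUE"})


Checking parameter values...
Parameter 'destination' has value 'INVALID_VALUE' not in allowed: US, CA, UK, DE, JP, AU, BR, IN
Invalid - 'destination' must be one of US, CA, UK, DE, JP, AU, BR, IN


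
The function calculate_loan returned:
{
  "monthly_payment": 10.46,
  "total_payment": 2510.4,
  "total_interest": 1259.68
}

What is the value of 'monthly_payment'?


10.46


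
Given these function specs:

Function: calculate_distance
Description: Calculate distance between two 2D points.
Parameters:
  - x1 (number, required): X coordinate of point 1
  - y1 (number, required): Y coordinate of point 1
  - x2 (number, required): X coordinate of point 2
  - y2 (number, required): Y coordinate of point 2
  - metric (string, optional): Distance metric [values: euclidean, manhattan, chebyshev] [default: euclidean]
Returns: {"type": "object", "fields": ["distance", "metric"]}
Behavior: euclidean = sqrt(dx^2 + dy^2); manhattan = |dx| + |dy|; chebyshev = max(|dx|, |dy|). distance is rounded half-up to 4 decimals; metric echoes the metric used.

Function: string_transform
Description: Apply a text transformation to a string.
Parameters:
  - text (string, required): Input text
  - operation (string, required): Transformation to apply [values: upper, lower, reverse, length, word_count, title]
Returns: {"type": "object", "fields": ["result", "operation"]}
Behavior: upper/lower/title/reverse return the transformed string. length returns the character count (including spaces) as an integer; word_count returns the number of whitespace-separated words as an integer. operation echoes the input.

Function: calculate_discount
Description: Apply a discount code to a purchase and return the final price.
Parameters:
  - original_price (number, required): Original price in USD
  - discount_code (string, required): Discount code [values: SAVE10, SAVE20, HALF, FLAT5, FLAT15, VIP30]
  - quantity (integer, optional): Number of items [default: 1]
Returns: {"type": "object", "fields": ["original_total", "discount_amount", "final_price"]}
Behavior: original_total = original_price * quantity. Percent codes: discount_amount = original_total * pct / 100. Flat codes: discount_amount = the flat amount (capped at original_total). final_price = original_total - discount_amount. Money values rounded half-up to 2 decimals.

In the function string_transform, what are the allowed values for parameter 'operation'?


The string_transform spec declares:
  - operation (string, required): Transformation to apply [values: upper, lower, reverse, length, word_count, title]
Allowed values:
upper, lower, reverse, length, word_count, title


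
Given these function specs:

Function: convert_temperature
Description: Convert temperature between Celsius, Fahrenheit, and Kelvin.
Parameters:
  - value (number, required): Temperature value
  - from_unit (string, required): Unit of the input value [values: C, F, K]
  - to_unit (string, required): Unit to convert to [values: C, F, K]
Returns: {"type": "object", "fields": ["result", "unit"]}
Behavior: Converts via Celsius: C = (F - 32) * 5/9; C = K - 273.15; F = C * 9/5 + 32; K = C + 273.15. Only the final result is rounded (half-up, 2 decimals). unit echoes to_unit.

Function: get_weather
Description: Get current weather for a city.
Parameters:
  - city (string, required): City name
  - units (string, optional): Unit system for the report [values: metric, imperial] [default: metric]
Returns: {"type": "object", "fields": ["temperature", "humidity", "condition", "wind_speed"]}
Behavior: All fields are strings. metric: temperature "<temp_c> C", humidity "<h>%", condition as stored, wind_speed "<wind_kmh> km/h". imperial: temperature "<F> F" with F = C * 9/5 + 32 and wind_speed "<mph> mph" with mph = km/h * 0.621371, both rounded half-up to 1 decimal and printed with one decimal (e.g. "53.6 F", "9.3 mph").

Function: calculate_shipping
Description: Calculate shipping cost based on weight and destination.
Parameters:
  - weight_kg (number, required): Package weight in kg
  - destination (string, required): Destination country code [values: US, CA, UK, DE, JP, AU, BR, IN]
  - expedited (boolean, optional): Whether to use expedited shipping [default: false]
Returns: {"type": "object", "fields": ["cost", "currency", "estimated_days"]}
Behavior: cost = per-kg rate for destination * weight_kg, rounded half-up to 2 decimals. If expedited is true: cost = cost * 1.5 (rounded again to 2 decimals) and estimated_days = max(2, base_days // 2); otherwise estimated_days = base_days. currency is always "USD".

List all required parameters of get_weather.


Parameters of get_weather and their required/optional flag:
  city: required
  units: optional
city


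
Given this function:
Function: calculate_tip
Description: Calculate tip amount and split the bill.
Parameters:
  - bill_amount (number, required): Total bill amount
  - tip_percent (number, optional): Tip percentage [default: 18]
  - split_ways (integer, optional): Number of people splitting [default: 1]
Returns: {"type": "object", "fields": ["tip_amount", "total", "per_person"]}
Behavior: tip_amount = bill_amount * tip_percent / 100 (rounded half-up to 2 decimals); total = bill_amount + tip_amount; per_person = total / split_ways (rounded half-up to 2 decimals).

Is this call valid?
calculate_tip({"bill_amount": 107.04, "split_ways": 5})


Checking all required parameters present and types match... All valid.
Valid


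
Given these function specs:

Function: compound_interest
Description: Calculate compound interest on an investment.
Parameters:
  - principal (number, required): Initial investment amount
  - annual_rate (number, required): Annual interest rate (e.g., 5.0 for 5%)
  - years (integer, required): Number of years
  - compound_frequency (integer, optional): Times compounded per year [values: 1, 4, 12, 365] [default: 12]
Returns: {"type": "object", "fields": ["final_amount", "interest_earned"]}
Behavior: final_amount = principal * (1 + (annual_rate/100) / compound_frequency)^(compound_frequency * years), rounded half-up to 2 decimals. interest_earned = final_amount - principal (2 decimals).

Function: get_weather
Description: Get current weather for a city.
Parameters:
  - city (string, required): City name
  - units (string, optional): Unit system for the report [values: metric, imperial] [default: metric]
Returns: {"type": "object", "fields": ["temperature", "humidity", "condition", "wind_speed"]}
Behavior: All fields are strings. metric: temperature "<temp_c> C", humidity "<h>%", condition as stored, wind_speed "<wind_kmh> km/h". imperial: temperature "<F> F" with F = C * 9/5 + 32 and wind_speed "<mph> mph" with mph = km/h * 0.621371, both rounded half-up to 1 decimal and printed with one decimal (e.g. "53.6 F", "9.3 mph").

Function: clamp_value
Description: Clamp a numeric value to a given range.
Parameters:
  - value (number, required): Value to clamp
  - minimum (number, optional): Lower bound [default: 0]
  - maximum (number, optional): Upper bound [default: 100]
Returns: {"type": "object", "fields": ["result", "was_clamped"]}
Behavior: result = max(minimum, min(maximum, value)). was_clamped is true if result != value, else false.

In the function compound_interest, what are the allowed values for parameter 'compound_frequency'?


The compound_interest spec declares:
  - compound_frequency (integer, optional): Times compounded per year [values: 1, 4, 12, 365] [default: 12]
Allowed values:
1, 4, 12, 365


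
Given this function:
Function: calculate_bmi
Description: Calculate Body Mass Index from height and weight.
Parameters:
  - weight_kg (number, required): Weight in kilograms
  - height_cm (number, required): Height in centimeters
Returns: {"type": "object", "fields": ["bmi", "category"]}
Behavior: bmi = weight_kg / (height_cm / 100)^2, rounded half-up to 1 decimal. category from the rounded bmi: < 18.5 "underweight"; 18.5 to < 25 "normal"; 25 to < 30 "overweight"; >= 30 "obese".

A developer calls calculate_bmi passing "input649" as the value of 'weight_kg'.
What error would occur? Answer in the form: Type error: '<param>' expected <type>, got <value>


Spec: 'weight_kg' is declared as number; "input649" is a string.
Type error: 'weight_kg' expected number, got "input649"


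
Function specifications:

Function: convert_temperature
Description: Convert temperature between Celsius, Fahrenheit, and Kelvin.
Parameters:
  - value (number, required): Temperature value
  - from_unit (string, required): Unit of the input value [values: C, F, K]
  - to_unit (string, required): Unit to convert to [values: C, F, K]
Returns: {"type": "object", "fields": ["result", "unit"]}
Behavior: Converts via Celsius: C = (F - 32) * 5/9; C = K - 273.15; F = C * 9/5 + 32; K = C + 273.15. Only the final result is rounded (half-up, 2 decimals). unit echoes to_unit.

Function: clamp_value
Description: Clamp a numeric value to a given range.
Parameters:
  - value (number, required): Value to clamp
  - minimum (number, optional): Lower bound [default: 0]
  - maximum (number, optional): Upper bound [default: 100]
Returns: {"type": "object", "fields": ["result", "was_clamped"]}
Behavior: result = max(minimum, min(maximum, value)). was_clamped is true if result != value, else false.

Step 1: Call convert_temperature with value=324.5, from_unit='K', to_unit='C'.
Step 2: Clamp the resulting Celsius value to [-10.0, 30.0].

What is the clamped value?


Step 1: convert_temperature(value=324.5, from_unit=K, to_unit=C)
  To C: 324.5 - 273.15 = 51.35
  Target is C: 51.35
  Round to 2 decimals: 51.35
  -> result = 51.35 C
Step 2: clamp_value(value=51.35, minimum=-10.0, maximum=30.0)
  result = max(-10.0, min(30.0, 51.35)) = max(-10.0, 30.0) = 30.0
  was_clamped = (30.0 != 51.35) = true
  -> result = 30.0
30.0


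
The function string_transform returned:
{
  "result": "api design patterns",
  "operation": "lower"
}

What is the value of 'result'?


api design patterns


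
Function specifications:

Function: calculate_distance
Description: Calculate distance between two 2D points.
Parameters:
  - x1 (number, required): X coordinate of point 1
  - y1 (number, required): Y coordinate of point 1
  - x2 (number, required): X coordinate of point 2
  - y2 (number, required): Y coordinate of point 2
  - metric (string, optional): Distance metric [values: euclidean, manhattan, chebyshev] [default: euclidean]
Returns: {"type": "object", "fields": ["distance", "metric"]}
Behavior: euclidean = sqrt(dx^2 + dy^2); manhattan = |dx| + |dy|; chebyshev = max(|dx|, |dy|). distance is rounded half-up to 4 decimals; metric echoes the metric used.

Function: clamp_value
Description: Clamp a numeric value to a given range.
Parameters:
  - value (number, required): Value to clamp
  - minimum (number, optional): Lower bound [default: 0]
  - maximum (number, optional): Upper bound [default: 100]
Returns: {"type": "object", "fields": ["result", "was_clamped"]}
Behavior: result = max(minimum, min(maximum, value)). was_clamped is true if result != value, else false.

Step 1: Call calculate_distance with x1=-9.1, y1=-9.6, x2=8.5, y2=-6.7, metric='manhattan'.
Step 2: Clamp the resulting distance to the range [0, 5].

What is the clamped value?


Step 1: calculate_distance (manhattan)
  |dx| = |8.5 - -9.1| = 17.6; |dy| = |-6.7 - -9.6| = 2.9
  manhattan: 17.6 + 2.9 = 20.5
  Round to 4 decimals: 20.5
  -> distance = 20.5
Step 2: clamp_value(value=20.5, minimum=0, maximum=5)
  result = max(0, min(5, 20.5)) = max(0, 5) = 5
  was_clamped = (5 != 20.5) = true
  -> result = 5
5


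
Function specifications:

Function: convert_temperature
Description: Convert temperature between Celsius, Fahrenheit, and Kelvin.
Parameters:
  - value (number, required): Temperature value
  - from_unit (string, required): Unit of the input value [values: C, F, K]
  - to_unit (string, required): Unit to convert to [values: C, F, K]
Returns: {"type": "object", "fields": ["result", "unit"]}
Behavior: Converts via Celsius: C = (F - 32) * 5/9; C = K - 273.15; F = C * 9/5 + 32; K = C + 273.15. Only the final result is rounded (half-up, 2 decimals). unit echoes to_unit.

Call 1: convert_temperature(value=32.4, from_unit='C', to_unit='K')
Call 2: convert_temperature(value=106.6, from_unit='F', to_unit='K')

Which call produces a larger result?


Call 1:
  Input already in C: 32.4
  To K: 32.4 + 273.15 = 305.55
  Round to 2 decimals: 305.55
  -> 305.55 K
Call 2:
  To C: (106.6 - 32) * 5/9 = 41.444444
  To K: 41.444444 + 273.15 = 314.594444
  Round to 2 decimals: 314.59
  -> 314.59 K
Call 2 (314.59 K)


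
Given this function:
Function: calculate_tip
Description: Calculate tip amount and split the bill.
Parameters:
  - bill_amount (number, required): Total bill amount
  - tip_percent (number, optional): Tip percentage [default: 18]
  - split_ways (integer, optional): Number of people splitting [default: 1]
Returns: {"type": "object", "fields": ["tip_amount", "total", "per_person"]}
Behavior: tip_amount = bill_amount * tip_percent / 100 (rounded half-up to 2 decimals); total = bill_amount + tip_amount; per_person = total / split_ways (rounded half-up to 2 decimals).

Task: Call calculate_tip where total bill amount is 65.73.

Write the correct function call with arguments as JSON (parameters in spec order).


Mapping each described value to its parameter name:
  'Total bill amount' -> bill_amount = 65.73
calculate_tip({"bill_amount": 65.73})


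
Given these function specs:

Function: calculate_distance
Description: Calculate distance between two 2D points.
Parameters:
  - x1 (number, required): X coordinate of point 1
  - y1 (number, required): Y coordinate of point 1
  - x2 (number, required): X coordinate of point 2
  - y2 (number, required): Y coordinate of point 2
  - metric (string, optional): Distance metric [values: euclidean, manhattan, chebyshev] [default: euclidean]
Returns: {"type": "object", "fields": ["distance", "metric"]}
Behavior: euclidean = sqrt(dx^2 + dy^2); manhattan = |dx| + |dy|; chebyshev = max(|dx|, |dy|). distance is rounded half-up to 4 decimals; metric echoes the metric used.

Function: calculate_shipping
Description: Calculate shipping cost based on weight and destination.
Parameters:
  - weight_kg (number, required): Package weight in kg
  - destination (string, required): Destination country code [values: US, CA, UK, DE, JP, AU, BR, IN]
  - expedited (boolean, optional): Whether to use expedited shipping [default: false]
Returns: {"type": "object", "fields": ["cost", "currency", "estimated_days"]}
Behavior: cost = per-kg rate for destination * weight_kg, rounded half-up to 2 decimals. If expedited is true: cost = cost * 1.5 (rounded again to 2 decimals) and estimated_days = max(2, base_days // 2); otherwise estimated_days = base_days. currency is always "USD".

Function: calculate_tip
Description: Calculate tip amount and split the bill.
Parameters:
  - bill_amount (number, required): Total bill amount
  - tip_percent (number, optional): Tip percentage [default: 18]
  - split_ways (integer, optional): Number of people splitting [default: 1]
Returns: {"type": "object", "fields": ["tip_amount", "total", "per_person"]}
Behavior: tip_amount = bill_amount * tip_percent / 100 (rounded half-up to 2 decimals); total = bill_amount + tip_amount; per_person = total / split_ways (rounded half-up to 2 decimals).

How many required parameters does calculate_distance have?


Parameters of calculate_distance: x1 (required), y1 (required), x2 (required), y2 (required), metric (optional)
Required count:
4


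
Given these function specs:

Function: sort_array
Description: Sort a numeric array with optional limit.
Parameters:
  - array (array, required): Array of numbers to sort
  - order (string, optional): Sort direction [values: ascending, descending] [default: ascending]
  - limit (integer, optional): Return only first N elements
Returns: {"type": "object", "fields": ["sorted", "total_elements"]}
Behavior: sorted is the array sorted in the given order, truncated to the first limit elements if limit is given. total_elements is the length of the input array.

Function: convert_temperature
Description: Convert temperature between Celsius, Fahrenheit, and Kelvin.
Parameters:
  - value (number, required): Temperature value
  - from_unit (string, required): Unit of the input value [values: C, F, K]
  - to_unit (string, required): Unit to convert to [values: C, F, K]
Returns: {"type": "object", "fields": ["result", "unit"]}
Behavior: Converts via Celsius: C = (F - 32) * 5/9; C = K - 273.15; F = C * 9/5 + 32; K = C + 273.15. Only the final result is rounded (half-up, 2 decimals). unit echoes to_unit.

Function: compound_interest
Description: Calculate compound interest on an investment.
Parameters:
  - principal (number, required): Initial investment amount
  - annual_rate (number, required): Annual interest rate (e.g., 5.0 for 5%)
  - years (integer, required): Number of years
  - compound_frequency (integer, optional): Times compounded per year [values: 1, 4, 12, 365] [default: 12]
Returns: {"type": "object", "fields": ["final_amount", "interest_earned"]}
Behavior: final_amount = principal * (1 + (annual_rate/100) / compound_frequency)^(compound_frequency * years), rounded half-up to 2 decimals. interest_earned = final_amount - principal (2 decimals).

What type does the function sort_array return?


The sort_array spec declares Returns: {"type": "object", "fields": ["sorted", "total_elements"]}
Type:
object


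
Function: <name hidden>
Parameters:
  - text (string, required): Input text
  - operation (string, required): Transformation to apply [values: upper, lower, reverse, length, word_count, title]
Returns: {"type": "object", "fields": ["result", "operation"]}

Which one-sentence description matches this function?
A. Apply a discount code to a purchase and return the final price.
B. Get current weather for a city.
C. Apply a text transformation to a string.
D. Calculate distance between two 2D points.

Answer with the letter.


Parameters text, operation and return ["result", "operation"] fit: Apply a text transformation to a string.
C


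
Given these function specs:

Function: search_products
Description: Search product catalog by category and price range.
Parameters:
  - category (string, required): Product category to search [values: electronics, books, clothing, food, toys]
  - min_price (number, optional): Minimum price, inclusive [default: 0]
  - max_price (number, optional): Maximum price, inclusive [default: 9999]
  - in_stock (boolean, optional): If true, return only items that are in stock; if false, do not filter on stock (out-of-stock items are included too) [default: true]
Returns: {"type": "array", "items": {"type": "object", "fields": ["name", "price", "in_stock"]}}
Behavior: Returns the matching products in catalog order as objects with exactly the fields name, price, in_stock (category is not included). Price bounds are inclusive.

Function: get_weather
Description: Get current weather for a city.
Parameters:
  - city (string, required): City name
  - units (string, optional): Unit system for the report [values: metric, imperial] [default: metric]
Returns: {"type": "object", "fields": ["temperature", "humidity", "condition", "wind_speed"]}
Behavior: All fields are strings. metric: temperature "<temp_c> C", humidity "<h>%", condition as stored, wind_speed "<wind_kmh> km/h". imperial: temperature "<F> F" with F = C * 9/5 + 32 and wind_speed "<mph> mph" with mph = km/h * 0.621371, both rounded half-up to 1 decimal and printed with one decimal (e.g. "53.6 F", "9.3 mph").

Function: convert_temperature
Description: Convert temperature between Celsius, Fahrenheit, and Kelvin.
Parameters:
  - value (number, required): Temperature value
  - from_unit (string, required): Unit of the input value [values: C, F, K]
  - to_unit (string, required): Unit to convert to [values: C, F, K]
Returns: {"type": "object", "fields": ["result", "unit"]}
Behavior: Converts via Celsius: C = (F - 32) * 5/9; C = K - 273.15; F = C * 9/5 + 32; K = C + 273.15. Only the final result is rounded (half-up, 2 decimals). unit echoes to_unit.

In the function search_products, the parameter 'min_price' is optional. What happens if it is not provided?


The search_products spec declares:
  - min_price (number, optional): Minimum price, inclusive [default: 0]
It defaults to 0


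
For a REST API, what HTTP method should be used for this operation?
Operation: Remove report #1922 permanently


GET = read, POST = create, PUT = update/replace, DELETE = remove
This operation is a removal.
DELETE


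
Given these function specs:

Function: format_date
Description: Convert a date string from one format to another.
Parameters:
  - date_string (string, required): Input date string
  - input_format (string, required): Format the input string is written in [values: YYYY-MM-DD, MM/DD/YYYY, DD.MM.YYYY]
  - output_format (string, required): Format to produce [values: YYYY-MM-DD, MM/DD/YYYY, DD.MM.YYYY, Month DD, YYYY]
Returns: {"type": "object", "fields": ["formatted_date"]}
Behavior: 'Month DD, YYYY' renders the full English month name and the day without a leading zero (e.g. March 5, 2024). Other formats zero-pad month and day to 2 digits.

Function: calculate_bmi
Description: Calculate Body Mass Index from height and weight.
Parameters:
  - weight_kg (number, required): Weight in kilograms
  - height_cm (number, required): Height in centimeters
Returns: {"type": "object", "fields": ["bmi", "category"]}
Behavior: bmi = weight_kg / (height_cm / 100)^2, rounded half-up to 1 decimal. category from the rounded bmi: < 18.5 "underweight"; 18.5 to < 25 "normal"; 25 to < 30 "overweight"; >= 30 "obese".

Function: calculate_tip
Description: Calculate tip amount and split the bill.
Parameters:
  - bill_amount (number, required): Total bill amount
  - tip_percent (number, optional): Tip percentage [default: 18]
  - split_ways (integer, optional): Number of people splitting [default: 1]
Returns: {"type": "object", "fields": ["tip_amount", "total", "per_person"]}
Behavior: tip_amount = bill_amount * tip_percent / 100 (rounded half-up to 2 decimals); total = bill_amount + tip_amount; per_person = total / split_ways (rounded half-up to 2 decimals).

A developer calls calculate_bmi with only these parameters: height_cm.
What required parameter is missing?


Required parameters: weight_kg, height_cm
Provided: height_cm
Missing: weight_kg
weight_kg


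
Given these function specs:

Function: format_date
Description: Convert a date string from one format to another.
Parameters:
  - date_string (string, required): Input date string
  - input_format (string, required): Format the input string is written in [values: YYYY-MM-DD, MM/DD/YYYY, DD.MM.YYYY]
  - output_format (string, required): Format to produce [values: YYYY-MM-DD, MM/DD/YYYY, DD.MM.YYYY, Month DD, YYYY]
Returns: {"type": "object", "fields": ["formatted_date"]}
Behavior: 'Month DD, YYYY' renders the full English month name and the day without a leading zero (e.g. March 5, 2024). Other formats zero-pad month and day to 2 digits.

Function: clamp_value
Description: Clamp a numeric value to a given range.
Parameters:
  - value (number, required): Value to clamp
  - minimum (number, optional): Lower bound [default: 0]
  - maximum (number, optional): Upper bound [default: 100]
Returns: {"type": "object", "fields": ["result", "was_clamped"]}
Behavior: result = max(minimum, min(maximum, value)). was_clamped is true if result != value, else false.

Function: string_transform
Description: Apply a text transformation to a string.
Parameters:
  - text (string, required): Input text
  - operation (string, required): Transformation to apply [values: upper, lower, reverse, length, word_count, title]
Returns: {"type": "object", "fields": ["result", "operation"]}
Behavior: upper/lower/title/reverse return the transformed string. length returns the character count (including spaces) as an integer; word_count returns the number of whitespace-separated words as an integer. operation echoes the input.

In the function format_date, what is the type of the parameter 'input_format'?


The format_date spec declares:
  - input_format (string, required): Format the input string is written in [values: YYYY-MM-DD, MM/DD/YYYY, DD.MM.YYYY]
Type:
string


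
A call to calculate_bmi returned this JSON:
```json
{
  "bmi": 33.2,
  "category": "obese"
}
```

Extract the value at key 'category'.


obese


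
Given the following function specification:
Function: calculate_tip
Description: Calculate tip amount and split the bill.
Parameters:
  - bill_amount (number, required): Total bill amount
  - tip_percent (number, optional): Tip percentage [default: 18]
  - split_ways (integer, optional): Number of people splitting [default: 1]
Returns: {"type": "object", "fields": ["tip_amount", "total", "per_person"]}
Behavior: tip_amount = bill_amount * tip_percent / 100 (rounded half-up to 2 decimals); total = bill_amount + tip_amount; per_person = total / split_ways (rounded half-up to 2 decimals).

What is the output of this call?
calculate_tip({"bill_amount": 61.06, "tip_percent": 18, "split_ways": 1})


tip_amount = 61.06 * 18/100 = 10.9908 -> 10.99
total = 61.06 + 10.99 = 72.05
per_person = 72.05 / 1 = 72.05 -> 72.05
Output:
{"tip_amount": 10.99, "total": 72.05, "per_person": 72.05}


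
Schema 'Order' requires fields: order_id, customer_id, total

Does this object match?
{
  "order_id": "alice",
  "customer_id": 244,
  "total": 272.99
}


Checking required fields... All present.
Valid - all required fields present


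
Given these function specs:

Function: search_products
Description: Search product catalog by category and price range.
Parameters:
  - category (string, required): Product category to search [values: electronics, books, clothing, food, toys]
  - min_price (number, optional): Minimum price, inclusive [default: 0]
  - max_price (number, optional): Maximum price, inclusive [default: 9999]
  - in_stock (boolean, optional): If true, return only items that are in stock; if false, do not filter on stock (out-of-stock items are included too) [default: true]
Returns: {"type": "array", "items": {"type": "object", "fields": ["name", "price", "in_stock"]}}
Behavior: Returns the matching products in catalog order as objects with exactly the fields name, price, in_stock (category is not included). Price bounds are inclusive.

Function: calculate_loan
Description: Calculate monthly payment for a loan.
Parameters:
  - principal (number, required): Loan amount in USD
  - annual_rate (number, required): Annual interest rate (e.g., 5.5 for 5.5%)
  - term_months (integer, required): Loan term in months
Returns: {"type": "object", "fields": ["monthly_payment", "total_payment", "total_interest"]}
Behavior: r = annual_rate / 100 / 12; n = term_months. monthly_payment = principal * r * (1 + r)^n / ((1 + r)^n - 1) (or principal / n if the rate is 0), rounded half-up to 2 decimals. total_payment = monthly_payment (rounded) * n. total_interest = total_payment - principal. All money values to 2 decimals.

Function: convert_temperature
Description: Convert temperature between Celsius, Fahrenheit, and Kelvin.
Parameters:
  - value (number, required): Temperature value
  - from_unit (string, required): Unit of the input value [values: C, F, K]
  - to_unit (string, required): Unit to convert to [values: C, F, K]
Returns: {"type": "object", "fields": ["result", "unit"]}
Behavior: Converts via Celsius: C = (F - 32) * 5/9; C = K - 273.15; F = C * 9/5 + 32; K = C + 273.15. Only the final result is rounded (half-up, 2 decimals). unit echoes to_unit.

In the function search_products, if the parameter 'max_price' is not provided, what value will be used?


The search_products spec declares:
  - max_price (number, optional): Maximum price, inclusive [default: 9999]
Default:
9999


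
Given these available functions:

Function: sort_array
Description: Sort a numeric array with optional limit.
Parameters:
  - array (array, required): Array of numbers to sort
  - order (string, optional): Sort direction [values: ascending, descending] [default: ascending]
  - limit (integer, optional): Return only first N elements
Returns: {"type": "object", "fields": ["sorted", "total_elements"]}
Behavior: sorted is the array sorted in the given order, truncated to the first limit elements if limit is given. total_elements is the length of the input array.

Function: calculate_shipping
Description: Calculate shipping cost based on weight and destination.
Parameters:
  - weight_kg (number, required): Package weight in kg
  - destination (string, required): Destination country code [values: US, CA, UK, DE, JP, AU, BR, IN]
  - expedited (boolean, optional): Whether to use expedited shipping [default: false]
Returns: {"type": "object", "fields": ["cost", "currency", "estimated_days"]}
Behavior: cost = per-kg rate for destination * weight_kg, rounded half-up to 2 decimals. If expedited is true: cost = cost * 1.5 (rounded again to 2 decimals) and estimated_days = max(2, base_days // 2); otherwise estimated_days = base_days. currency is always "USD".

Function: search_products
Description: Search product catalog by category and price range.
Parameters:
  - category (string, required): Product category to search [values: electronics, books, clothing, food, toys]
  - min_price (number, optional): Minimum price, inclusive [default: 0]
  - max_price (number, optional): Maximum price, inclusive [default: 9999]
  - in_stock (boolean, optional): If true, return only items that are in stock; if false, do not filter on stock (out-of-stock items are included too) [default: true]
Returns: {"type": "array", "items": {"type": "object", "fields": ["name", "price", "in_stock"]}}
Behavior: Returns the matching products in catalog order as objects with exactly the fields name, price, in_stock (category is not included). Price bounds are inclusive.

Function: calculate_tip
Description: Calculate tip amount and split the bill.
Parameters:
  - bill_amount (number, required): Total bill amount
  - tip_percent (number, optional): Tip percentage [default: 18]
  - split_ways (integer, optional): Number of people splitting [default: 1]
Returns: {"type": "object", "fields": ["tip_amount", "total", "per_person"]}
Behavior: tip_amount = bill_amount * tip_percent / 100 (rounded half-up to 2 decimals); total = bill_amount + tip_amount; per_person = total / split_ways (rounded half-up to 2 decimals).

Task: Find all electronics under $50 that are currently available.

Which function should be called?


The task needs a function whose description is: Search product catalog by category and price range.
search_products


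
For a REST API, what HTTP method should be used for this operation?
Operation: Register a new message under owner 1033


GET = read, POST = create, PUT = update/replace, DELETE = remove
This operation is a create.
POST


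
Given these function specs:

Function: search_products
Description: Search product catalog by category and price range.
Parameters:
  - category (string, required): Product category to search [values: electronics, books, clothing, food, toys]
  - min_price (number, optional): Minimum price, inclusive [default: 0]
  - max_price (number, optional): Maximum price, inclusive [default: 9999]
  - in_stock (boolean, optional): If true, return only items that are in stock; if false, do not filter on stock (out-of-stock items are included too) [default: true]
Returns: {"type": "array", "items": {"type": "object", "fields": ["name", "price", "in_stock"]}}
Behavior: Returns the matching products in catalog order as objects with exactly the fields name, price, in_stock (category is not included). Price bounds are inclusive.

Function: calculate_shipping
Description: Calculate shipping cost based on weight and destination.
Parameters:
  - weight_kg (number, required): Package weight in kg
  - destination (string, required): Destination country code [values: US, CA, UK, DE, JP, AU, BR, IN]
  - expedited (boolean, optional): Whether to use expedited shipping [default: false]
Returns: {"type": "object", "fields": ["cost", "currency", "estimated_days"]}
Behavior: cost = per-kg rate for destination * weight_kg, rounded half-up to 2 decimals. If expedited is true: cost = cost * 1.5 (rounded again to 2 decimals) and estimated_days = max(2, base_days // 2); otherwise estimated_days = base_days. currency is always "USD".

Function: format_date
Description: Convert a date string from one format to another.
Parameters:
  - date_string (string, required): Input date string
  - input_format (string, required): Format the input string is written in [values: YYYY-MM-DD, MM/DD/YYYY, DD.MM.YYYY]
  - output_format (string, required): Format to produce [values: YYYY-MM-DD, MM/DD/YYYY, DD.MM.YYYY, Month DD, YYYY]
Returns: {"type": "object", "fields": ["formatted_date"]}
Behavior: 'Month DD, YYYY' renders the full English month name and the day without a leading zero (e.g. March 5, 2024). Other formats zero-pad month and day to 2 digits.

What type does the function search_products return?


The search_products spec declares Returns: {"type": "array", "items": {"type": "object", "fields": ["name", "price", "in_stock"]}}
Type:
array


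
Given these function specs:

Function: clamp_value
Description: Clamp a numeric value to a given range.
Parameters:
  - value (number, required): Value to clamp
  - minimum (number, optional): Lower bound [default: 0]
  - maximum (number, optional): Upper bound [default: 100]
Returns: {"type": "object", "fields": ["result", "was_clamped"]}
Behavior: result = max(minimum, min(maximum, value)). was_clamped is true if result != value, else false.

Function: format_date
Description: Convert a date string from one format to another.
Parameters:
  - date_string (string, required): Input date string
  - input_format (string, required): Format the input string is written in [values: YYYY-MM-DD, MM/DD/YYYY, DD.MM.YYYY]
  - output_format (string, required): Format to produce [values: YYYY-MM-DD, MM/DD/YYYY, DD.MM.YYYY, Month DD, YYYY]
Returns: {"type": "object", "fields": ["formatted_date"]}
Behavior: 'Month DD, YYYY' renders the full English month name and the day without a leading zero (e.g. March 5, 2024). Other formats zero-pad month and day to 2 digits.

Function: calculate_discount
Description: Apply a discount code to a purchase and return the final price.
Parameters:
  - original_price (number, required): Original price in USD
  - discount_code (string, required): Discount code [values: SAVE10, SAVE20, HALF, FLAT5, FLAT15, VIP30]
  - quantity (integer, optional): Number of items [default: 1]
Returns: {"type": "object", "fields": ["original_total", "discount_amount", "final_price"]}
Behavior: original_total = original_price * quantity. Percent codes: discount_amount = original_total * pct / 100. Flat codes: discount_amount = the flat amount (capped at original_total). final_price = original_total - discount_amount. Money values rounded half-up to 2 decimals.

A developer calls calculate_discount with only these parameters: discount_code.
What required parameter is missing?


Required parameters: original_price, discount_code
Provided: discount_code
Missing: original_price
original_price


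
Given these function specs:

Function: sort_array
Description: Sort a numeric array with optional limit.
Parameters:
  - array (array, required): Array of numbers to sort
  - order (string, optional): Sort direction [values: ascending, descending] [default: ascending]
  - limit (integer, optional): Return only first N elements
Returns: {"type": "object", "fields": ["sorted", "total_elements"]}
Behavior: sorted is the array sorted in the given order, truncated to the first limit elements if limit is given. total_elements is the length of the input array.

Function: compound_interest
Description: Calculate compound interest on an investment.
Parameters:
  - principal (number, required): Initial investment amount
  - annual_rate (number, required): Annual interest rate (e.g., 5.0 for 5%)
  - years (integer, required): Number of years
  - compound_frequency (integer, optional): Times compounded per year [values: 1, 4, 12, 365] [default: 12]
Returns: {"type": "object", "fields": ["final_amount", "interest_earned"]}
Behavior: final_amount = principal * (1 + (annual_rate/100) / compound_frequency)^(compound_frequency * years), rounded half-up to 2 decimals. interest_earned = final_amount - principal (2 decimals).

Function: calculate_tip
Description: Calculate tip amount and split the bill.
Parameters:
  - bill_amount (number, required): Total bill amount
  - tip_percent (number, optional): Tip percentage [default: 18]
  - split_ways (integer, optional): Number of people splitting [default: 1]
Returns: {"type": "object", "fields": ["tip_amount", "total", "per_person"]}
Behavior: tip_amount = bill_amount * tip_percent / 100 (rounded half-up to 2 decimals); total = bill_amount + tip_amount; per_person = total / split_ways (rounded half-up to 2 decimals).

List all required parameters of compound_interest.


Parameters of compound_interest and their required/optional flag:
  principal: required
  annual_rate: required
  years: required
  compound_frequency: optional
annual_rate, principal, years


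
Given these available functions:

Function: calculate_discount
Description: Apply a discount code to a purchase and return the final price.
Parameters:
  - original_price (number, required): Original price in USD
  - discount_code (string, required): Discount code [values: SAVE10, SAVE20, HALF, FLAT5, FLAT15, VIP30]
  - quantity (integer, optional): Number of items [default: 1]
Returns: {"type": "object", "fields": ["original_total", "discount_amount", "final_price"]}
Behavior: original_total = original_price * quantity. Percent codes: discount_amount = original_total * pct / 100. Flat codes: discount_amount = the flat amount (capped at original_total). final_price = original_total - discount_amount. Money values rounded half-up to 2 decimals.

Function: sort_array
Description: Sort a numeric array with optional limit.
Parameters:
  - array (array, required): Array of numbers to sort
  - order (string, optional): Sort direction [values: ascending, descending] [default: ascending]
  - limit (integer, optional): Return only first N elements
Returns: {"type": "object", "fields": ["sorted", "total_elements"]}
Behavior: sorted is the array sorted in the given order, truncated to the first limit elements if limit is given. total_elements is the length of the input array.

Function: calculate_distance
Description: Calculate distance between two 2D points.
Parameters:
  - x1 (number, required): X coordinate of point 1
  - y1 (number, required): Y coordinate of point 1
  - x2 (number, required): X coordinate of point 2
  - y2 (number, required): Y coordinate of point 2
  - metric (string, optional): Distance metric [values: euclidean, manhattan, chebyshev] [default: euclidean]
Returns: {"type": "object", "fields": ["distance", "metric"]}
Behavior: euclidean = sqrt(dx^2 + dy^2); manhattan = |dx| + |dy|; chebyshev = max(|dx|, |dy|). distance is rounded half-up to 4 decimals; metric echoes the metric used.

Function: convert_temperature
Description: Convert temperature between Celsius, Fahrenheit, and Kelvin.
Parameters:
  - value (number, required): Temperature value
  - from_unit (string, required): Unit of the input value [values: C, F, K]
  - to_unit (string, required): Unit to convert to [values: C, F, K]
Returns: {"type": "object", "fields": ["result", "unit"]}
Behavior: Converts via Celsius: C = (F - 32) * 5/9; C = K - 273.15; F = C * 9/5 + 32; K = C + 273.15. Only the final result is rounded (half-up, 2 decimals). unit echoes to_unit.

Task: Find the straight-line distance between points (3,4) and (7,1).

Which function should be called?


The task needs a function whose description is: Calculate distance between two 2D points.
calculate_distance
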